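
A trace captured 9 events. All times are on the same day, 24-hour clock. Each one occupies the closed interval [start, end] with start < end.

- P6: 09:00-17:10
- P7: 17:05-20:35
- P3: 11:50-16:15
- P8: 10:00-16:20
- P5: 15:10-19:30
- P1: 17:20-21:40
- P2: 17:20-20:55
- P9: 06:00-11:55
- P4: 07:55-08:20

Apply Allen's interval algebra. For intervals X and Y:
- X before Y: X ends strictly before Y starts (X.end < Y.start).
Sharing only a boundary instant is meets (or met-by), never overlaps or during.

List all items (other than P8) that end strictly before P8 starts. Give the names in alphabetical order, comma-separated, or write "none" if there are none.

P4

Target P8 = [10:00, 16:20].
P1 [17:20, 21:40] → after → no.
P2 [17:20, 20:55] → after → no.
P3 [11:50, 16:15] → during → no.
P4 [07:55, 08:20] → before → yes.
P5 [15:10, 19:30] → overlapped-by → no.
P6 [09:00, 17:10] → contains → no.
P7 [17:05, 20:35] → after → no.
P9 [06:00, 11:55] → overlaps → no.
Result: P4.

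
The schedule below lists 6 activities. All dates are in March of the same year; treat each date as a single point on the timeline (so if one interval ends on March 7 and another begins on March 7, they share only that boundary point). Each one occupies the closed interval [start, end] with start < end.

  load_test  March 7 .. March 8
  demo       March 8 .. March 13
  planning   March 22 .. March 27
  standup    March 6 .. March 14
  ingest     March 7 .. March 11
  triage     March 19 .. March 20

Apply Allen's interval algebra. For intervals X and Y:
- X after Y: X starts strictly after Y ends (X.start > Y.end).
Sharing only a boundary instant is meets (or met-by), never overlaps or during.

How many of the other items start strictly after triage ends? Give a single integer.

Target triage = [March 19, March 20].
demo [March 8, March 13] → before → no.
ingest [March 7, March 11] → before → no.
load_test [March 7, March 8] → before → no.
planning [March 22, March 27] → after → counts.
standup [March 6, March 14] → before → no.
Total: 1.

1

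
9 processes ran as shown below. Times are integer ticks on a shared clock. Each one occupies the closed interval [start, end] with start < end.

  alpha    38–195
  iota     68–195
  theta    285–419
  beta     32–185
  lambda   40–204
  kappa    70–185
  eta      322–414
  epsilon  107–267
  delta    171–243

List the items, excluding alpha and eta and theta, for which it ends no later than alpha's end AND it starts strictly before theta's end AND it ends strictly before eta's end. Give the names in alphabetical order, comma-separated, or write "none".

Conditions: its end is no later than alpha's end (X.end <= 195) AND its start is strictly before theta's end (X.start < 419) AND its end is strictly before eta's end (X.end < 414).
beta: end 185 <= 195? ✓; start 32 < 419? ✓; end 185 < 414? ✓ → yes.
delta: end 243 <= 195? ✗; start 171 < 419? ✓; end 243 < 414? ✓ → no.
epsilon: end 267 <= 195? ✗; start 107 < 419? ✓; end 267 < 414? ✓ → no.
iota: end 195 <= 195? ✓; start 68 < 419? ✓; end 195 < 414? ✓ → yes.
kappa: end 185 <= 195? ✓; start 70 < 419? ✓; end 185 < 414? ✓ → yes.
lambda: end 204 <= 195? ✗; start 40 < 419? ✓; end 204 < 414? ✓ → no.
Result: beta, iota, kappa.

beta, iota, kappa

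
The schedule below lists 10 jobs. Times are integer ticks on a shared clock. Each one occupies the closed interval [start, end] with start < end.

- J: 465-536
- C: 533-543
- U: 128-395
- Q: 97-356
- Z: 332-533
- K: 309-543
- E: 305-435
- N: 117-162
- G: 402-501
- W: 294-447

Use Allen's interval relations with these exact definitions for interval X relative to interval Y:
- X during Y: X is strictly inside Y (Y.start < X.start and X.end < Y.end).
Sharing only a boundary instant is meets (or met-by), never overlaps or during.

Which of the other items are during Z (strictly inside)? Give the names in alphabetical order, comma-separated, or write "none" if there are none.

G

Target Z = [332, 533].
C [533, 543] → met-by → no.
E [305, 435] → overlaps → no.
G [402, 501] → during → yes.
J [465, 536] → overlapped-by → no.
K [309, 543] → contains → no.
N [117, 162] → before → no.
Q [97, 356] → overlaps → no.
U [128, 395] → overlaps → no.
W [294, 447] → overlaps → no.
Result: G.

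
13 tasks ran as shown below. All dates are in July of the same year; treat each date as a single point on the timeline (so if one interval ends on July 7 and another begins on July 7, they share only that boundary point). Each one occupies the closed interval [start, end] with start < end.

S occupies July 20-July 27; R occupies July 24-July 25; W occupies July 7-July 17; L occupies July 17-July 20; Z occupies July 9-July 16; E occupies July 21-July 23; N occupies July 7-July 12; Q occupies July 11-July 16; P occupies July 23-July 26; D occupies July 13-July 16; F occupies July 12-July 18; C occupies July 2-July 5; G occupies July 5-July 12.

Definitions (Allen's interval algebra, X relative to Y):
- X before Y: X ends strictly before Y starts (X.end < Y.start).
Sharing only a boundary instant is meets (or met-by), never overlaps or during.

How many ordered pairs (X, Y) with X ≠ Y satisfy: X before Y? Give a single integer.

50

Checking all 156 ordered pairs for relation 'before'; matching pairs in alphabetical order:
(C, D): C before D ✓
(C, E): C before E ✓
(C, F): C before F ✓
(C, L): C before L ✓
(C, N): C before N ✓
(C, P): C before P ✓
(C, Q): C before Q ✓
(C, R): C before R ✓
(C, S): C before S ✓
(C, W): C before W ✓
(C, Z): C before Z ✓
(D, E): D before E ✓
(D, L): D before L ✓
(D, P): D before P ✓
(D, R): D before R ✓
(D, S): D before S ✓
(E, R): E before R ✓
(F, E): F before E ✓
(F, P): F before P ✓
(F, R): F before R ✓
(F, S): F before S ✓
(G, D): G before D ✓
(G, E): G before E ✓
(G, L): G before L ✓
... plus 26 further pairs not listed.
Count: 50.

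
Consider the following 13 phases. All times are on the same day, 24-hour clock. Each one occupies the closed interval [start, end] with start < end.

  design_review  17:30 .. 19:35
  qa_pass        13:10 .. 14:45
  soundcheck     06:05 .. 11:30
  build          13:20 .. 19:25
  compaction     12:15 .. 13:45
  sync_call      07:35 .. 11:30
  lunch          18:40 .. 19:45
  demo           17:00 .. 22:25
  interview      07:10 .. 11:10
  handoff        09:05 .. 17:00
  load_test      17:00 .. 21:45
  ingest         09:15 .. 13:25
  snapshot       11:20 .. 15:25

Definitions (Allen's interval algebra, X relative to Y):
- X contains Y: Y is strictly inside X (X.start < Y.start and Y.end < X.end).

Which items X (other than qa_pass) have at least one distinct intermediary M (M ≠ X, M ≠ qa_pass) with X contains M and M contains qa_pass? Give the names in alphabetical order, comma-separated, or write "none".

Target qa_pass = [13:10, 14:45].
Intermediaries M with M contains qa_pass: handoff, snapshot.
Via handoff — items with X contains handoff: none.
Via snapshot — items with X contains snapshot: handoff.
Union: handoff.

handoff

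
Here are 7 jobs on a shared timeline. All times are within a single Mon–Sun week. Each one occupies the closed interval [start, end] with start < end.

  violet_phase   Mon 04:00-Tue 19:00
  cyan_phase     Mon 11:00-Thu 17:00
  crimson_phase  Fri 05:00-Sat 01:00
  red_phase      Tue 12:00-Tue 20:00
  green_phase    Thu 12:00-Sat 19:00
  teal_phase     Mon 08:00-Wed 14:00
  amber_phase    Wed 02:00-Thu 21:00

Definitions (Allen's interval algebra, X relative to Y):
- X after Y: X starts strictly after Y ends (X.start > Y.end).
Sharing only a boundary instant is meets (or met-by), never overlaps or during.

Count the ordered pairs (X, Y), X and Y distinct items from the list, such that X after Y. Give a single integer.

10

Checking all 42 ordered pairs for relation 'after'; matching pairs in alphabetical order:
(amber_phase, red_phase): amber_phase after red_phase ✓
(amber_phase, violet_phase): amber_phase after violet_phase ✓
(crimson_phase, amber_phase): crimson_phase after amber_phase ✓
(crimson_phase, cyan_phase): crimson_phase after cyan_phase ✓
(crimson_phase, red_phase): crimson_phase after red_phase ✓
(crimson_phase, teal_phase): crimson_phase after teal_phase ✓
(crimson_phase, violet_phase): crimson_phase after violet_phase ✓
(green_phase, red_phase): green_phase after red_phase ✓
(green_phase, teal_phase): green_phase after teal_phase ✓
(green_phase, violet_phase): green_phase after violet_phase ✓
Count: 10.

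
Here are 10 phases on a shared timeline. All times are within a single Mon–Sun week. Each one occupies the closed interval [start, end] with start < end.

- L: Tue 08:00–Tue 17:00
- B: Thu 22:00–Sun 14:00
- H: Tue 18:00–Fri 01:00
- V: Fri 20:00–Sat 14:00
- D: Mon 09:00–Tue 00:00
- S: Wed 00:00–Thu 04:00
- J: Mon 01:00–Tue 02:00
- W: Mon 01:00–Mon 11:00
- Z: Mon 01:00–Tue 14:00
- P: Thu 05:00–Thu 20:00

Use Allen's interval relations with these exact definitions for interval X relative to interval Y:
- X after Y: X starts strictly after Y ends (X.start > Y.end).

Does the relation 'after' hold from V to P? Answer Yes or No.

V = [Fri 20:00, Sat 14:00], P = [Thu 05:00, Thu 20:00].
Actual relation of V to P: after.
Asked whether 'after' holds → Yes.

Yes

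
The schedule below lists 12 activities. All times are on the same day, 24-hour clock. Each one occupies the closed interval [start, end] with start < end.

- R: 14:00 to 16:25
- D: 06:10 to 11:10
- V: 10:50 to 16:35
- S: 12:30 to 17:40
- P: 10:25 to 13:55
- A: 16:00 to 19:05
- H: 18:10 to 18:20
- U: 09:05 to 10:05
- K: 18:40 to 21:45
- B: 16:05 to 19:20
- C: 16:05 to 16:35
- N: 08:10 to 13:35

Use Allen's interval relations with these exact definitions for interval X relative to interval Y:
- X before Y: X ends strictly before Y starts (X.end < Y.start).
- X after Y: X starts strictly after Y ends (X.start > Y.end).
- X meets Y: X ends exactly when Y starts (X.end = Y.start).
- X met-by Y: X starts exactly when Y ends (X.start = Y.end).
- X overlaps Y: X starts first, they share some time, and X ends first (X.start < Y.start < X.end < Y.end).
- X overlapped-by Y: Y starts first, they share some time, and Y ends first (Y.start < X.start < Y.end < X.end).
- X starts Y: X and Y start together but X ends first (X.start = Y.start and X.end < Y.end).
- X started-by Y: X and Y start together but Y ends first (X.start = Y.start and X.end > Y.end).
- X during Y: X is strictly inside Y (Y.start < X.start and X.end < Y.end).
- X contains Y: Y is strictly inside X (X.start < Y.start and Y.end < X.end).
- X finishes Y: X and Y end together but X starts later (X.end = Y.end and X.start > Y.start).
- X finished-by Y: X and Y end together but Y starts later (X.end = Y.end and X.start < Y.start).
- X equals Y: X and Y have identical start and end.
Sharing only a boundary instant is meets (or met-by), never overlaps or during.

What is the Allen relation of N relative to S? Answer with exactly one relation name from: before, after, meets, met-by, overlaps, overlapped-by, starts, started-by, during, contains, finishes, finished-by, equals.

N = [08:10, 13:35]; S = [12:30, 17:40].
Compare endpoints: N.start < S.start, N.start < S.end, N.end > S.start, N.end < S.end.
That pattern is 'overlaps'.

overlaps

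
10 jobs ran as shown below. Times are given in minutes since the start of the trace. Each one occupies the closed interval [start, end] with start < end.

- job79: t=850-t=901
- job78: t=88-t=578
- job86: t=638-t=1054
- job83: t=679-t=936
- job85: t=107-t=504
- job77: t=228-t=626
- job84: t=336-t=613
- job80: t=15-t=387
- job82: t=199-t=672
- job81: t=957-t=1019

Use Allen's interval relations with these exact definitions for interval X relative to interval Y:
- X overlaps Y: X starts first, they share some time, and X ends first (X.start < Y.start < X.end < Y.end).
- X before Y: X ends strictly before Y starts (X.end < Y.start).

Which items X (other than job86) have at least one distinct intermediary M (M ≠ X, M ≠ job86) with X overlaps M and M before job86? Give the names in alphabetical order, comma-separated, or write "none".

job78, job80, job85

Target job86 = [t=638, t=1054].
Intermediaries M with M before job86: job77, job78, job80, job84, job85.
Via job77 — items with X overlaps job77: job78, job80, job85.
Via job78 — items with X overlaps job78: job80.
Via job80 — items with X overlaps job80: none.
Via job84 — items with X overlaps job84: job78, job80, job85.
Via job85 — items with X overlaps job85: job80.
Union: job78, job80, job85.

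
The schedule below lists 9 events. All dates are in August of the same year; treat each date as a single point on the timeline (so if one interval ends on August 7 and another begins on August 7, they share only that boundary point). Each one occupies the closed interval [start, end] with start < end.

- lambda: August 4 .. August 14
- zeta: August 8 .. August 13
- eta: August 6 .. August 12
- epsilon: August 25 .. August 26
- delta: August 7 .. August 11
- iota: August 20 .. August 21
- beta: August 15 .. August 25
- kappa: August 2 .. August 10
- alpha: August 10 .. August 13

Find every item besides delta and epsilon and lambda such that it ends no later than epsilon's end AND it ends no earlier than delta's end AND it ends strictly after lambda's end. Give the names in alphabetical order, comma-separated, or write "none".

beta, iota

Conditions: its end is no later than epsilon's end (X.end <= August 26) AND its end is no earlier than delta's end (X.end >= August 11) AND its end is strictly after lambda's end (X.end > August 14).
alpha: end August 13 <= August 26? ✓; end August 13 >= August 11? ✓; end August 13 > August 14? ✗ → no.
beta: end August 25 <= August 26? ✓; end August 25 >= August 11? ✓; end August 25 > August 14? ✓ → yes.
eta: end August 12 <= August 26? ✓; end August 12 >= August 11? ✓; end August 12 > August 14? ✗ → no.
iota: end August 21 <= August 26? ✓; end August 21 >= August 11? ✓; end August 21 > August 14? ✓ → yes.
kappa: end August 10 <= August 26? ✓; end August 10 >= August 11? ✗; end August 10 > August 14? ✗ → no.
zeta: end August 13 <= August 26? ✓; end August 13 >= August 11? ✓; end August 13 > August 14? ✗ → no.
Result: beta, iota.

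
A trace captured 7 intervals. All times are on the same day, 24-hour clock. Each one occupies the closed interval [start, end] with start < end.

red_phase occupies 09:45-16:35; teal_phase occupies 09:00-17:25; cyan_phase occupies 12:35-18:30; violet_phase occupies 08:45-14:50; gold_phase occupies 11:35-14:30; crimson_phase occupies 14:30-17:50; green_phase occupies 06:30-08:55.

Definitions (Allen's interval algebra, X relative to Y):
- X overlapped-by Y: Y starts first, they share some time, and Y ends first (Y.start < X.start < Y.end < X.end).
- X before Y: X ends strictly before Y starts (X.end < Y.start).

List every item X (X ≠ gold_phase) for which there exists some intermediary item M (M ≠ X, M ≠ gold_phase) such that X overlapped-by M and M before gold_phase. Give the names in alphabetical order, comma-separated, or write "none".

Target gold_phase = [11:35, 14:30].
Intermediaries M with M before gold_phase: green_phase.
Via green_phase — items with X overlapped-by green_phase: violet_phase.
Union: violet_phase.

violet_phase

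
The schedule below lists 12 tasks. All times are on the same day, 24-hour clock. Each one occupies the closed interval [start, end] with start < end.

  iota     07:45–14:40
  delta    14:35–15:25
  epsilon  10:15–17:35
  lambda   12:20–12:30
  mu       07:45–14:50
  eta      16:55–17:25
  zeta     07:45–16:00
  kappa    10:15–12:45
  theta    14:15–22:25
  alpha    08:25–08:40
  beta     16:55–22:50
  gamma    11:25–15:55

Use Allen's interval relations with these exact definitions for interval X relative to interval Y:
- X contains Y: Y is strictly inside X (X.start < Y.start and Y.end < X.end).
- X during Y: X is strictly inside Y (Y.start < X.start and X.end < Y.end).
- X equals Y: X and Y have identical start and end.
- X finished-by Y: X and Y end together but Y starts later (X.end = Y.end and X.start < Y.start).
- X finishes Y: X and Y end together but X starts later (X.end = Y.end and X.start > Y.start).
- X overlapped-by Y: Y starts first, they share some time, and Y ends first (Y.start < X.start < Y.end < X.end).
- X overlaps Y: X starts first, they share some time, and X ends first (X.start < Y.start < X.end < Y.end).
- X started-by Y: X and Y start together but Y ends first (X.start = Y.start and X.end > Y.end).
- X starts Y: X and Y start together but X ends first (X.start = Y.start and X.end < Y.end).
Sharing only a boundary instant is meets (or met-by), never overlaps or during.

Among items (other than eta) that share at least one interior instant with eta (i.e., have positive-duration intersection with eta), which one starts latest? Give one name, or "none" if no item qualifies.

beta

Target eta = [16:55, 17:25].
alpha [08:25, 08:40] → before → excluded.
beta [16:55, 22:50] → started-by → candidate.
delta [14:35, 15:25] → before → excluded.
epsilon [10:15, 17:35] → contains → candidate.
gamma [11:25, 15:55] → before → excluded.
iota [07:45, 14:40] → before → excluded.
kappa [10:15, 12:45] → before → excluded.
lambda [12:20, 12:30] → before → excluded.
mu [07:45, 14:50] → before → excluded.
theta [14:15, 22:25] → contains → candidate.
zeta [07:45, 16:00] → before → excluded.
Among candidates, latest start is 16:55 → beta.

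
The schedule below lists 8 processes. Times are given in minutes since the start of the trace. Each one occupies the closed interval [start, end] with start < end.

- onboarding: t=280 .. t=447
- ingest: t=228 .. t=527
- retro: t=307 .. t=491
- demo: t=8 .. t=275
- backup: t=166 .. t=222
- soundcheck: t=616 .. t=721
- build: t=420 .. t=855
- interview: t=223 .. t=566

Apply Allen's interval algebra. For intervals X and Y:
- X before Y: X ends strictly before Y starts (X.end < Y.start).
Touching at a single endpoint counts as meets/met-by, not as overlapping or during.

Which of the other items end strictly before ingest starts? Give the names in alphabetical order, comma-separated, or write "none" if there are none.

backup

Target ingest = [t=228, t=527].
backup [t=166, t=222] → before → yes.
build [t=420, t=855] → overlapped-by → no.
demo [t=8, t=275] → overlaps → no.
interview [t=223, t=566] → contains → no.
onboarding [t=280, t=447] → during → no.
retro [t=307, t=491] → during → no.
soundcheck [t=616, t=721] → after → no.
Result: backup.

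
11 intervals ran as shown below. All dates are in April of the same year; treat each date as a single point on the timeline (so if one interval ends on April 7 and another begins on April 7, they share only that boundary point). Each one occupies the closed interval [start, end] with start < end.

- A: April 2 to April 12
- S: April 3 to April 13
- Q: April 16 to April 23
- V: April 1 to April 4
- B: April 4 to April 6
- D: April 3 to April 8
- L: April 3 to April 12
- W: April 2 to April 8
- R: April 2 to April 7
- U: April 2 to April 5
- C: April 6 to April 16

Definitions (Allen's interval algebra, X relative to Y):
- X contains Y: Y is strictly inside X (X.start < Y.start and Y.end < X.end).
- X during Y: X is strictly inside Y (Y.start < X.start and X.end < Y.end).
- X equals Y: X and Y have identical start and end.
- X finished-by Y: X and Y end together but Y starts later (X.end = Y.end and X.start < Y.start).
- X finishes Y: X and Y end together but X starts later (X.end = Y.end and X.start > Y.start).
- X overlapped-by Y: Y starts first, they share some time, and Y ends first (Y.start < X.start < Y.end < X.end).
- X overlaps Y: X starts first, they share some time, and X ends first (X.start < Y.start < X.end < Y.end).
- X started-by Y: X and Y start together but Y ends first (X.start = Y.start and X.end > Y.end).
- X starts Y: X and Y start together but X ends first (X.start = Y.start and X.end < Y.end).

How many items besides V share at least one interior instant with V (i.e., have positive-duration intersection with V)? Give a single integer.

Target V = [April 1, April 4].
A [April 2, April 12] → overlapped-by → counts.
B [April 4, April 6] → met-by → no.
C [April 6, April 16] → after → no.
D [April 3, April 8] → overlapped-by → counts.
L [April 3, April 12] → overlapped-by → counts.
Q [April 16, April 23] → after → no.
R [April 2, April 7] → overlapped-by → counts.
S [April 3, April 13] → overlapped-by → counts.
U [April 2, April 5] → overlapped-by → counts.
W [April 2, April 8] → overlapped-by → counts.
Total: 7.

7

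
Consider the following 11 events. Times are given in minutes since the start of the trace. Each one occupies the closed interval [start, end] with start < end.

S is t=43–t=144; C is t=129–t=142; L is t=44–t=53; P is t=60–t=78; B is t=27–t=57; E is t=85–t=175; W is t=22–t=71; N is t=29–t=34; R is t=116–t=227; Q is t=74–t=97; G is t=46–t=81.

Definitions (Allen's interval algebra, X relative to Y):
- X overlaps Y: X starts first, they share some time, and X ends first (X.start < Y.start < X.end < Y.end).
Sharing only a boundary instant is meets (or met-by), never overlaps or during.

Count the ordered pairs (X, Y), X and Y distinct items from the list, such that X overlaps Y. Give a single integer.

12

Checking all 110 ordered pairs for relation 'overlaps'; matching pairs in alphabetical order:
(B, G): B overlaps G ✓
(B, S): B overlaps S ✓
(E, R): E overlaps R ✓
(G, Q): G overlaps Q ✓
(L, G): L overlaps G ✓
(P, Q): P overlaps Q ✓
(Q, E): Q overlaps E ✓
(S, E): S overlaps E ✓
(S, R): S overlaps R ✓
(W, G): W overlaps G ✓
(W, P): W overlaps P ✓
(W, S): W overlaps S ✓
Count: 12.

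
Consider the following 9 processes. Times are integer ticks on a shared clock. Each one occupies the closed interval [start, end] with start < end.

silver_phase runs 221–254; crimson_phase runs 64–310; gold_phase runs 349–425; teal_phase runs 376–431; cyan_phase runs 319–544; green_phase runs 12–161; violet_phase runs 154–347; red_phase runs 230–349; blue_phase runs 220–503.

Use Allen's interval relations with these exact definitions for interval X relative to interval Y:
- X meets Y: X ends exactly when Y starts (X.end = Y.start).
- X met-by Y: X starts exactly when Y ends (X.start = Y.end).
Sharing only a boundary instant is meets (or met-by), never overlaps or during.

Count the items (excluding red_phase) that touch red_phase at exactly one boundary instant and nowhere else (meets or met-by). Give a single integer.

1

Target red_phase = [230, 349].
blue_phase [220, 503] → contains → no.
crimson_phase [64, 310] → overlaps → no.
cyan_phase [319, 544] → overlapped-by → no.
gold_phase [349, 425] → met-by → counts.
green_phase [12, 161] → before → no.
silver_phase [221, 254] → overlaps → no.
teal_phase [376, 431] → after → no.
violet_phase [154, 347] → overlaps → no.
Total: 1.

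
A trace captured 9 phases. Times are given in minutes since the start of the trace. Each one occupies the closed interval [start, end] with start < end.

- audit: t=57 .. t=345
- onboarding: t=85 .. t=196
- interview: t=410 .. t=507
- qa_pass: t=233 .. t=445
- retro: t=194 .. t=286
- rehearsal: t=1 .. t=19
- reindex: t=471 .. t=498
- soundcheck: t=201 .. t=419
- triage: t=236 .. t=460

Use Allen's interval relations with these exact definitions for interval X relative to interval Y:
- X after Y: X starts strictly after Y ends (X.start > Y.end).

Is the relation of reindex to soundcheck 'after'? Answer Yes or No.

reindex = [t=471, t=498], soundcheck = [t=201, t=419].
Actual relation of reindex to soundcheck: after.
Asked whether 'after' holds → Yes.

Yes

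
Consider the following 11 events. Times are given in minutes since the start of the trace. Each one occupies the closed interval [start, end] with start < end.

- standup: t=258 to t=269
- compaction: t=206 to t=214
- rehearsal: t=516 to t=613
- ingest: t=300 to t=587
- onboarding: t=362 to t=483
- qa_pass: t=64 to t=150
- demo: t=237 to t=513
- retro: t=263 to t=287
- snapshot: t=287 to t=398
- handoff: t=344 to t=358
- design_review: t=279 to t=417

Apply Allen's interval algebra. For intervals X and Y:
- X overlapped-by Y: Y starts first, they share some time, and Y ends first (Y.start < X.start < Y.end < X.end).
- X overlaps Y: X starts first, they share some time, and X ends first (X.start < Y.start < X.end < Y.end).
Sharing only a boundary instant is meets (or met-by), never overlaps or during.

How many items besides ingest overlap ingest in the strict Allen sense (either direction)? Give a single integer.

4

Target ingest = [t=300, t=587].
compaction [t=206, t=214] → before → no.
demo [t=237, t=513] → overlaps → counts.
design_review [t=279, t=417] → overlaps → counts.
handoff [t=344, t=358] → during → no.
onboarding [t=362, t=483] → during → no.
qa_pass [t=64, t=150] → before → no.
rehearsal [t=516, t=613] → overlapped-by → counts.
retro [t=263, t=287] → before → no.
snapshot [t=287, t=398] → overlaps → counts.
standup [t=258, t=269] → before → no.
Total: 4.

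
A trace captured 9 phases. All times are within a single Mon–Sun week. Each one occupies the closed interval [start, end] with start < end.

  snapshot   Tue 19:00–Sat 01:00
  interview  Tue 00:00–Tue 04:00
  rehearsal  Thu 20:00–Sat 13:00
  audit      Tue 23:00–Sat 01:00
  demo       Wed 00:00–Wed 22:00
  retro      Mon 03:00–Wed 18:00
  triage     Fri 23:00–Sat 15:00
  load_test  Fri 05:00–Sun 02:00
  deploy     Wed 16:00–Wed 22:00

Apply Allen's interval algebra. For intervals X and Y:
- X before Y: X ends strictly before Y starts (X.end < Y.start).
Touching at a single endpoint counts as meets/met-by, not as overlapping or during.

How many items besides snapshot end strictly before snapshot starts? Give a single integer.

1

Target snapshot = [Tue 19:00, Sat 01:00].
audit [Tue 23:00, Sat 01:00] → finishes → no.
demo [Wed 00:00, Wed 22:00] → during → no.
deploy [Wed 16:00, Wed 22:00] → during → no.
interview [Tue 00:00, Tue 04:00] → before → counts.
load_test [Fri 05:00, Sun 02:00] → overlapped-by → no.
rehearsal [Thu 20:00, Sat 13:00] → overlapped-by → no.
retro [Mon 03:00, Wed 18:00] → overlaps → no.
triage [Fri 23:00, Sat 15:00] → overlapped-by → no.
Total: 1.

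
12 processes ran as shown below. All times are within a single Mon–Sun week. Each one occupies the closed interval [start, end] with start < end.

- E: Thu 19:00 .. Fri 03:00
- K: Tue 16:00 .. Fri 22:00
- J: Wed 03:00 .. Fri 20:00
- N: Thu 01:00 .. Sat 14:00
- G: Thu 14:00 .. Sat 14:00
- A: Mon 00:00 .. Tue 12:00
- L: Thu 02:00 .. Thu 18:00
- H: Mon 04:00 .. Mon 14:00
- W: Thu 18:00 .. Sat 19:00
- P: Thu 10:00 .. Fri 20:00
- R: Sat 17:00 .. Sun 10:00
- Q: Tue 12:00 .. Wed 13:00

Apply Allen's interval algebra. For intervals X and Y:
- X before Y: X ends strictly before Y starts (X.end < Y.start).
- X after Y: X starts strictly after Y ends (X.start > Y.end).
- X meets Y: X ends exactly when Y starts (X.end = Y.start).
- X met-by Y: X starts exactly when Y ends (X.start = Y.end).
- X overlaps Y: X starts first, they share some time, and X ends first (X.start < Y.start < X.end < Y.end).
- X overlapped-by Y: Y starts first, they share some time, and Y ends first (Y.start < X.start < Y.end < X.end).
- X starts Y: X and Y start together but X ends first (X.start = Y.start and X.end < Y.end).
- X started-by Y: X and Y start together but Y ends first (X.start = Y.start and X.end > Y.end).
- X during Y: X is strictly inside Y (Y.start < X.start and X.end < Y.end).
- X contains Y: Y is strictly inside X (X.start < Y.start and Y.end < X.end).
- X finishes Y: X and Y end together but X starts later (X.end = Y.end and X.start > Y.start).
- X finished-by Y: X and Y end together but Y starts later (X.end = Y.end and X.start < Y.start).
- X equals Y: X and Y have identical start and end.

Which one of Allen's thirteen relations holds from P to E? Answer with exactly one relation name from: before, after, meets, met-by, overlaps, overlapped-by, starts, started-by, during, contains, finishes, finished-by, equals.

P = [Thu 10:00, Fri 20:00]; E = [Thu 19:00, Fri 03:00].
Compare endpoints: P.start < E.start, P.start < E.end, P.end > E.start, P.end > E.end.
That pattern is 'contains'.

contains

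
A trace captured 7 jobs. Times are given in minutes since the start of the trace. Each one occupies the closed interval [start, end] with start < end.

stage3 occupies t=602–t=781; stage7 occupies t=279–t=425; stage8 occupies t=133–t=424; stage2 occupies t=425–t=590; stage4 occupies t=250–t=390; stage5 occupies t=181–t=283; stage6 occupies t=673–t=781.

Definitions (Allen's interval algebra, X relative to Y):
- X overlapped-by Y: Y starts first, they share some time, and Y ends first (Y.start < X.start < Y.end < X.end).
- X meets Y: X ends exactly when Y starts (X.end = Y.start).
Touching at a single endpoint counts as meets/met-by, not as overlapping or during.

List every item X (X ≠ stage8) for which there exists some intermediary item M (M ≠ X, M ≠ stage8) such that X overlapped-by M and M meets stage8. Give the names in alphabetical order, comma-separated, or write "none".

Target stage8 = [t=133, t=424].
Intermediaries M with M meets stage8: none.
Union: none.

none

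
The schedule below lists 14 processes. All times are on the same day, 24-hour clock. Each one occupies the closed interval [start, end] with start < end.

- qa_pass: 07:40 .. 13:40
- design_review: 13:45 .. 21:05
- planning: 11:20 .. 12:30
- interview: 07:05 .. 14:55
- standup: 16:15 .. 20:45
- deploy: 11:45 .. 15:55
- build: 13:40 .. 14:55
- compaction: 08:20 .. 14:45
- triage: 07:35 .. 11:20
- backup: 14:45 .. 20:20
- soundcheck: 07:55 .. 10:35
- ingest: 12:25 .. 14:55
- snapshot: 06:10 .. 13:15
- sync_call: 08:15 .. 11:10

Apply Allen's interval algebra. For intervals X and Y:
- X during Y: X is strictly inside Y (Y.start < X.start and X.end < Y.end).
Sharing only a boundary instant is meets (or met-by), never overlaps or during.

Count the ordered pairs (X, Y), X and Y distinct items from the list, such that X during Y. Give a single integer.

20

Checking all 182 ordered pairs for relation 'during'; matching pairs in alphabetical order:
(backup, design_review): backup during design_review ✓
(build, deploy): build during deploy ✓
(compaction, interview): compaction during interview ✓
(ingest, deploy): ingest during deploy ✓
(planning, compaction): planning during compaction ✓
(planning, interview): planning during interview ✓
(planning, qa_pass): planning during qa_pass ✓
(planning, snapshot): planning during snapshot ✓
(qa_pass, interview): qa_pass during interview ✓
(soundcheck, interview): soundcheck during interview ✓
(soundcheck, qa_pass): soundcheck during qa_pass ✓
(soundcheck, snapshot): soundcheck during snapshot ✓
(soundcheck, triage): soundcheck during triage ✓
(standup, design_review): standup during design_review ✓
(sync_call, interview): sync_call during interview ✓
(sync_call, qa_pass): sync_call during qa_pass ✓
(sync_call, snapshot): sync_call during snapshot ✓
(sync_call, triage): sync_call during triage ✓
(triage, interview): triage during interview ✓
(triage, snapshot): triage during snapshot ✓
Count: 20.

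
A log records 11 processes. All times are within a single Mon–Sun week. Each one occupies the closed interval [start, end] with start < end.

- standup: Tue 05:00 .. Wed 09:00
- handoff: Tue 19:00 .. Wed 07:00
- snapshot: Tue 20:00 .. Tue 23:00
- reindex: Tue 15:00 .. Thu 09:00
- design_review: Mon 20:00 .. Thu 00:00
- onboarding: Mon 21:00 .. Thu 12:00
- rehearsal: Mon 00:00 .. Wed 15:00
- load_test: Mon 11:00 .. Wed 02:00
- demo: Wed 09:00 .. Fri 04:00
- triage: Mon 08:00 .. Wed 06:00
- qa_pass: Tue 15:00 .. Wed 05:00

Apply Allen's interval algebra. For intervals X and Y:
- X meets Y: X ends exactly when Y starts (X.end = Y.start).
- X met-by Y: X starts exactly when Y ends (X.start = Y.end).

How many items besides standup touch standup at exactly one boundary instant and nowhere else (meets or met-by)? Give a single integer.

Target standup = [Tue 05:00, Wed 09:00].
demo [Wed 09:00, Fri 04:00] → met-by → counts.
design_review [Mon 20:00, Thu 00:00] → contains → no.
handoff [Tue 19:00, Wed 07:00] → during → no.
load_test [Mon 11:00, Wed 02:00] → overlaps → no.
onboarding [Mon 21:00, Thu 12:00] → contains → no.
qa_pass [Tue 15:00, Wed 05:00] → during → no.
rehearsal [Mon 00:00, Wed 15:00] → contains → no.
reindex [Tue 15:00, Thu 09:00] → overlapped-by → no.
snapshot [Tue 20:00, Tue 23:00] → during → no.
triage [Mon 08:00, Wed 06:00] → overlaps → no.
Total: 1.

1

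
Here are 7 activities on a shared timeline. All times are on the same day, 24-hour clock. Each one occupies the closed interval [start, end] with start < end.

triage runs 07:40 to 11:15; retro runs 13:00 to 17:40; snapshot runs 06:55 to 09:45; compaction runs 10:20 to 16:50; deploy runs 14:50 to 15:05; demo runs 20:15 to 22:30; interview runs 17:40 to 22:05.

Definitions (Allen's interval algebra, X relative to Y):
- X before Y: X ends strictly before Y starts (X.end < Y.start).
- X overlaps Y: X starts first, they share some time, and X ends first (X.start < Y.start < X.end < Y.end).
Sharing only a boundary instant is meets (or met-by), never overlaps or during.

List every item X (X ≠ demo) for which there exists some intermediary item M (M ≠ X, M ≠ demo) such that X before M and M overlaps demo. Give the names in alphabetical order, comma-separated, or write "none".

Target demo = [20:15, 22:30].
Intermediaries M with M overlaps demo: interview.
Via interview — items with X before interview: compaction, deploy, snapshot, triage.
Union: compaction, deploy, snapshot, triage.

compaction, deploy, snapshot, triage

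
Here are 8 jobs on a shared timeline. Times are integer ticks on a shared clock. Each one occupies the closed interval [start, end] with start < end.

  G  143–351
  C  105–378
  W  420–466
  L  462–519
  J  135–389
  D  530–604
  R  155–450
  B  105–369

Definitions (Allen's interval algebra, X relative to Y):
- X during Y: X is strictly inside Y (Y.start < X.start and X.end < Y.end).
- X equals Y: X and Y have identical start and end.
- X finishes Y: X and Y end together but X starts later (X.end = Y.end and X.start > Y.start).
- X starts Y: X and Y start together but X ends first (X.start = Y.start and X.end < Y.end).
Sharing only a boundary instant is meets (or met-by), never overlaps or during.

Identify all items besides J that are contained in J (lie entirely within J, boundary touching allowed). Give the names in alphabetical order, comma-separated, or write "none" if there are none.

G

Target J = [135, 389].
B [105, 369] → overlaps → no.
C [105, 378] → overlaps → no.
D [530, 604] → after → no.
G [143, 351] → during → yes.
L [462, 519] → after → no.
R [155, 450] → overlapped-by → no.
W [420, 466] → after → no.
Result: G.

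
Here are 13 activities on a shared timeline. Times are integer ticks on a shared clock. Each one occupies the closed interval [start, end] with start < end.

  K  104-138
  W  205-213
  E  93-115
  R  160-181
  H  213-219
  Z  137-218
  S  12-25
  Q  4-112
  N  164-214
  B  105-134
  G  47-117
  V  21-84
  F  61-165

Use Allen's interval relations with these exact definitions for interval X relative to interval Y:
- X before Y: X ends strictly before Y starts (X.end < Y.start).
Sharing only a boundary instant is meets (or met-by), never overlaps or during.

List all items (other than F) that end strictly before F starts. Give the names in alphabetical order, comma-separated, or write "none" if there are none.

Target F = [61, 165].
B [105, 134] → during → no.
E [93, 115] → during → no.
G [47, 117] → overlaps → no.
H [213, 219] → after → no.
K [104, 138] → during → no.
N [164, 214] → overlapped-by → no.
Q [4, 112] → overlaps → no.
R [160, 181] → overlapped-by → no.
S [12, 25] → before → yes.
V [21, 84] → overlaps → no.
W [205, 213] → after → no.
Z [137, 218] → overlapped-by → no.
Result: S.

S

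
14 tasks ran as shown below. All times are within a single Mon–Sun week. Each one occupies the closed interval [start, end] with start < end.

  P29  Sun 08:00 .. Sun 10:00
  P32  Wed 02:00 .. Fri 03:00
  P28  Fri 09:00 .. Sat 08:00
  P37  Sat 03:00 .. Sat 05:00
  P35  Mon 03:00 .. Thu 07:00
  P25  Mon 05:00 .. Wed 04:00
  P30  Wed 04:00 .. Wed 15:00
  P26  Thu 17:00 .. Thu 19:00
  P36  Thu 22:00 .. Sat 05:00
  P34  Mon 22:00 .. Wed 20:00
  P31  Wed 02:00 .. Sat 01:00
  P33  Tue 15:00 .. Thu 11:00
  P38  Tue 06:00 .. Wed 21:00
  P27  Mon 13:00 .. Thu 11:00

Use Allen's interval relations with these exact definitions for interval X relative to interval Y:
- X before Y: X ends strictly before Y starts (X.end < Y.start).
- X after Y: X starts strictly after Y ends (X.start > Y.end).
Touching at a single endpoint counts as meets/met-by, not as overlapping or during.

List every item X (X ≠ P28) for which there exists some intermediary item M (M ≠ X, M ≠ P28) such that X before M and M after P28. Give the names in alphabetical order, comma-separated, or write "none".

Target P28 = [Fri 09:00, Sat 08:00].
Intermediaries M with M after P28: P29.
Via P29 — items with X before P29: P25, P26, P27, P30, P31, P32, P33, P34, P35, P36, P37, P38.
Union: P25, P26, P27, P30, P31, P32, P33, P34, P35, P36, P37, P38.

P25, P26, P27, P30, P31, P32, P33, P34, P35, P36, P37, P38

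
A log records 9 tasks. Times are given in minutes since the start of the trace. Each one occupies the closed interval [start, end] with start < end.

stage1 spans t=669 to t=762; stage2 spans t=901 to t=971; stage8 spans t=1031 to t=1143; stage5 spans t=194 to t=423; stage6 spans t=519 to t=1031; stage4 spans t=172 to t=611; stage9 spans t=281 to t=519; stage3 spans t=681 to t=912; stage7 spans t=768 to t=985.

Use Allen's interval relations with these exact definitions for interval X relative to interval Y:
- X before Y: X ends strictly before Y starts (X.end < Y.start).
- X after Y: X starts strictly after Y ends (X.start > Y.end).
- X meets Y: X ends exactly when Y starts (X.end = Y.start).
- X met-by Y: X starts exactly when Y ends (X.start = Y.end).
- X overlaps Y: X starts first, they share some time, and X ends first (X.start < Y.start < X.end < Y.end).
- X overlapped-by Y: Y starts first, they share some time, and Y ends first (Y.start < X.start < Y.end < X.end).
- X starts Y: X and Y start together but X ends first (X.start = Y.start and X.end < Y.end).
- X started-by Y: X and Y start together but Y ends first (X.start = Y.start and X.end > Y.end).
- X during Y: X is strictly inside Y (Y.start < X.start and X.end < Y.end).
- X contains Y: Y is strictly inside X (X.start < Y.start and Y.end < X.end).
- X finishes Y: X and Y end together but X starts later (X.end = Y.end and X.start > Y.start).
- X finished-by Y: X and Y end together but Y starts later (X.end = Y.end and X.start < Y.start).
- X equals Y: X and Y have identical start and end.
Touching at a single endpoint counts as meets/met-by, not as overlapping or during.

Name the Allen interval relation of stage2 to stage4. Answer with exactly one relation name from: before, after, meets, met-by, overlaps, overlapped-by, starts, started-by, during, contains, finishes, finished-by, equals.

stage2 = [t=901, t=971]; stage4 = [t=172, t=611].
Compare endpoints: stage2.start > stage4.start, stage2.start > stage4.end, stage2.end > stage4.start, stage2.end > stage4.end.
That pattern is 'after'.

after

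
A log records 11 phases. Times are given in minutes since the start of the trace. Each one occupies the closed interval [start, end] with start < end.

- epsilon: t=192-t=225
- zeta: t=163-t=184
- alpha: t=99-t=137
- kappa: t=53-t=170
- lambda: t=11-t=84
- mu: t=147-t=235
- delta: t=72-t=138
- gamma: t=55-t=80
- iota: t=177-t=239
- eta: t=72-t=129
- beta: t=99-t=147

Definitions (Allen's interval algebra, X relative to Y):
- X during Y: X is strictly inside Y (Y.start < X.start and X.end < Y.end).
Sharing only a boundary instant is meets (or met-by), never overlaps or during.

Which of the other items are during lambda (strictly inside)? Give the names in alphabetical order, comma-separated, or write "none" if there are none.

Target lambda = [t=11, t=84].
alpha [t=99, t=137] → after → no.
beta [t=99, t=147] → after → no.
delta [t=72, t=138] → overlapped-by → no.
epsilon [t=192, t=225] → after → no.
eta [t=72, t=129] → overlapped-by → no.
gamma [t=55, t=80] → during → yes.
iota [t=177, t=239] → after → no.
kappa [t=53, t=170] → overlapped-by → no.
mu [t=147, t=235] → after → no.
zeta [t=163, t=184] → after → no.
Result: gamma.

gamma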